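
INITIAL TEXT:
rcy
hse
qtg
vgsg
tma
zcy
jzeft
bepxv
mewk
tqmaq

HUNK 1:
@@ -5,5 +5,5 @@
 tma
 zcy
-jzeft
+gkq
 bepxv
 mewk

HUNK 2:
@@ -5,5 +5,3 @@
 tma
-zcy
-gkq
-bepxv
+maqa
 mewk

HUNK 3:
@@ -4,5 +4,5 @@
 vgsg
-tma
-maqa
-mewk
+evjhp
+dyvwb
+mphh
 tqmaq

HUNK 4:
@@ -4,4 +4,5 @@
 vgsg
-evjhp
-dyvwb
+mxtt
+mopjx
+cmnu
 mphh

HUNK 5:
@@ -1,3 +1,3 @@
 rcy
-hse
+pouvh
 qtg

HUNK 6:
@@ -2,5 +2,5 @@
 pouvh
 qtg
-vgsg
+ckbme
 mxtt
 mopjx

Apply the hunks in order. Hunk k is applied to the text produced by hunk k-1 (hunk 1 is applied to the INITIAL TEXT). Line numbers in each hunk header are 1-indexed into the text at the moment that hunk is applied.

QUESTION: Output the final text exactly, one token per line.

Answer: rcy
pouvh
qtg
ckbme
mxtt
mopjx
cmnu
mphh
tqmaq

Derivation:
Hunk 1: at line 5 remove [jzeft] add [gkq] -> 10 lines: rcy hse qtg vgsg tma zcy gkq bepxv mewk tqmaq
Hunk 2: at line 5 remove [zcy,gkq,bepxv] add [maqa] -> 8 lines: rcy hse qtg vgsg tma maqa mewk tqmaq
Hunk 3: at line 4 remove [tma,maqa,mewk] add [evjhp,dyvwb,mphh] -> 8 lines: rcy hse qtg vgsg evjhp dyvwb mphh tqmaq
Hunk 4: at line 4 remove [evjhp,dyvwb] add [mxtt,mopjx,cmnu] -> 9 lines: rcy hse qtg vgsg mxtt mopjx cmnu mphh tqmaq
Hunk 5: at line 1 remove [hse] add [pouvh] -> 9 lines: rcy pouvh qtg vgsg mxtt mopjx cmnu mphh tqmaq
Hunk 6: at line 2 remove [vgsg] add [ckbme] -> 9 lines: rcy pouvh qtg ckbme mxtt mopjx cmnu mphh tqmaq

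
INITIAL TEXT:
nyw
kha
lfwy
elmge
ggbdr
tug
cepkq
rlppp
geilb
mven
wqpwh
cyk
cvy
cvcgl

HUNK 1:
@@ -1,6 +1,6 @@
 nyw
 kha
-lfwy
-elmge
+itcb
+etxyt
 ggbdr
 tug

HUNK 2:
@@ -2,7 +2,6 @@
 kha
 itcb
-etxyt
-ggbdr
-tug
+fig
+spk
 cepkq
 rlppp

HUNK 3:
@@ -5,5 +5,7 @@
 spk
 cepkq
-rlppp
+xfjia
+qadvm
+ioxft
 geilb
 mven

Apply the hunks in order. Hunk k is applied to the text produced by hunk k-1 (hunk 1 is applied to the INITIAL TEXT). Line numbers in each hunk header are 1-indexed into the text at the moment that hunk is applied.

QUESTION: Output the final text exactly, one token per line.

Hunk 1: at line 1 remove [lfwy,elmge] add [itcb,etxyt] -> 14 lines: nyw kha itcb etxyt ggbdr tug cepkq rlppp geilb mven wqpwh cyk cvy cvcgl
Hunk 2: at line 2 remove [etxyt,ggbdr,tug] add [fig,spk] -> 13 lines: nyw kha itcb fig spk cepkq rlppp geilb mven wqpwh cyk cvy cvcgl
Hunk 3: at line 5 remove [rlppp] add [xfjia,qadvm,ioxft] -> 15 lines: nyw kha itcb fig spk cepkq xfjia qadvm ioxft geilb mven wqpwh cyk cvy cvcgl

Answer: nyw
kha
itcb
fig
spk
cepkq
xfjia
qadvm
ioxft
geilb
mven
wqpwh
cyk
cvy
cvcgl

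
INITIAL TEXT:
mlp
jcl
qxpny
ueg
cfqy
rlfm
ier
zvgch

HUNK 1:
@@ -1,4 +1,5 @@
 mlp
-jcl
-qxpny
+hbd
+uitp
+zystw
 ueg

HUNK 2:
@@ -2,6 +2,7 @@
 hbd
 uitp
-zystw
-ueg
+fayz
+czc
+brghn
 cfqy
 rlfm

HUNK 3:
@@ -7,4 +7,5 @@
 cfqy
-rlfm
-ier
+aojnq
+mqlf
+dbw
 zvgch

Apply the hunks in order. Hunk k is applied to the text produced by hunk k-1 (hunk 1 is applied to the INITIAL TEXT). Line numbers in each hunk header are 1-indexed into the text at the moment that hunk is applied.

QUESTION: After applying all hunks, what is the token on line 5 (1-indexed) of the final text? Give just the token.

Hunk 1: at line 1 remove [jcl,qxpny] add [hbd,uitp,zystw] -> 9 lines: mlp hbd uitp zystw ueg cfqy rlfm ier zvgch
Hunk 2: at line 2 remove [zystw,ueg] add [fayz,czc,brghn] -> 10 lines: mlp hbd uitp fayz czc brghn cfqy rlfm ier zvgch
Hunk 3: at line 7 remove [rlfm,ier] add [aojnq,mqlf,dbw] -> 11 lines: mlp hbd uitp fayz czc brghn cfqy aojnq mqlf dbw zvgch
Final line 5: czc

Answer: czc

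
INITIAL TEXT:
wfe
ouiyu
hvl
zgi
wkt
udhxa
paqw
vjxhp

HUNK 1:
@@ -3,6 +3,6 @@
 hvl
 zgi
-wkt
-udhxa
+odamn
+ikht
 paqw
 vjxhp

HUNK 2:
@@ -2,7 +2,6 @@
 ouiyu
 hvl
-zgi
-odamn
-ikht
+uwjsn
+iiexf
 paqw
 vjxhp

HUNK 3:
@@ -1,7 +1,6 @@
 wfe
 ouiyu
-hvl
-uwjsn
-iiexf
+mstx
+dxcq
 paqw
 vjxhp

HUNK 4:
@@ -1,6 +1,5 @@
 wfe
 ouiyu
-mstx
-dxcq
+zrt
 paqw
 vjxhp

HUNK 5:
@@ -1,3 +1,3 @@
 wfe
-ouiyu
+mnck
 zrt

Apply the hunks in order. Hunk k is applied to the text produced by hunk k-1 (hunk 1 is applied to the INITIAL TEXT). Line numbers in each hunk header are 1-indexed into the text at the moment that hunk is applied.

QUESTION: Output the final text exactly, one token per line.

Hunk 1: at line 3 remove [wkt,udhxa] add [odamn,ikht] -> 8 lines: wfe ouiyu hvl zgi odamn ikht paqw vjxhp
Hunk 2: at line 2 remove [zgi,odamn,ikht] add [uwjsn,iiexf] -> 7 lines: wfe ouiyu hvl uwjsn iiexf paqw vjxhp
Hunk 3: at line 1 remove [hvl,uwjsn,iiexf] add [mstx,dxcq] -> 6 lines: wfe ouiyu mstx dxcq paqw vjxhp
Hunk 4: at line 1 remove [mstx,dxcq] add [zrt] -> 5 lines: wfe ouiyu zrt paqw vjxhp
Hunk 5: at line 1 remove [ouiyu] add [mnck] -> 5 lines: wfe mnck zrt paqw vjxhp

Answer: wfe
mnck
zrt
paqw
vjxhp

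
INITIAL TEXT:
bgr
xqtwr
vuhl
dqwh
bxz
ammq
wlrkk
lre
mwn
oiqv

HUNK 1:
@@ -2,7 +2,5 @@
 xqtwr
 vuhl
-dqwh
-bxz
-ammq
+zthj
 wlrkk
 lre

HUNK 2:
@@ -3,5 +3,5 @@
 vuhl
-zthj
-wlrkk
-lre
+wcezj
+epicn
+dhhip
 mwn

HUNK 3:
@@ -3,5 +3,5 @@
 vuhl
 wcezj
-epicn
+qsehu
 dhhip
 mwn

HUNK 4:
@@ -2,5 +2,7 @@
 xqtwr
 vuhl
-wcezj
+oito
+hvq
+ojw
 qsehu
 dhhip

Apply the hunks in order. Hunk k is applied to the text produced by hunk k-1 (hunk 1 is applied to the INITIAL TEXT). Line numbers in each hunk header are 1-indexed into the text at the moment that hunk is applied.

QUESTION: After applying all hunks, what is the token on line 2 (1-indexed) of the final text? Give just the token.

Hunk 1: at line 2 remove [dqwh,bxz,ammq] add [zthj] -> 8 lines: bgr xqtwr vuhl zthj wlrkk lre mwn oiqv
Hunk 2: at line 3 remove [zthj,wlrkk,lre] add [wcezj,epicn,dhhip] -> 8 lines: bgr xqtwr vuhl wcezj epicn dhhip mwn oiqv
Hunk 3: at line 3 remove [epicn] add [qsehu] -> 8 lines: bgr xqtwr vuhl wcezj qsehu dhhip mwn oiqv
Hunk 4: at line 2 remove [wcezj] add [oito,hvq,ojw] -> 10 lines: bgr xqtwr vuhl oito hvq ojw qsehu dhhip mwn oiqv
Final line 2: xqtwr

Answer: xqtwr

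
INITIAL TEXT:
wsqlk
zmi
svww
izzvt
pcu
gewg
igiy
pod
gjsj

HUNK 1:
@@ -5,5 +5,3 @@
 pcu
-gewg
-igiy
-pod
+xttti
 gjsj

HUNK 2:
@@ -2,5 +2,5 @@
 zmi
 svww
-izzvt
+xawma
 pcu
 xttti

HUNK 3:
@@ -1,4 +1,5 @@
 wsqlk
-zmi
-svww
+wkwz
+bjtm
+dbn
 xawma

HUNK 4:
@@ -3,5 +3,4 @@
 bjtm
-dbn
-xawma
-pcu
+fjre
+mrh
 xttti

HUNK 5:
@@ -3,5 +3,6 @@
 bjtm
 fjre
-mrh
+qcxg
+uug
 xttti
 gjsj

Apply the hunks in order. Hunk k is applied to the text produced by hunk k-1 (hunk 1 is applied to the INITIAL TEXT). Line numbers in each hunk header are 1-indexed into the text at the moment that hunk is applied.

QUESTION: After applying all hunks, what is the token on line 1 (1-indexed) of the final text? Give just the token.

Answer: wsqlk

Derivation:
Hunk 1: at line 5 remove [gewg,igiy,pod] add [xttti] -> 7 lines: wsqlk zmi svww izzvt pcu xttti gjsj
Hunk 2: at line 2 remove [izzvt] add [xawma] -> 7 lines: wsqlk zmi svww xawma pcu xttti gjsj
Hunk 3: at line 1 remove [zmi,svww] add [wkwz,bjtm,dbn] -> 8 lines: wsqlk wkwz bjtm dbn xawma pcu xttti gjsj
Hunk 4: at line 3 remove [dbn,xawma,pcu] add [fjre,mrh] -> 7 lines: wsqlk wkwz bjtm fjre mrh xttti gjsj
Hunk 5: at line 3 remove [mrh] add [qcxg,uug] -> 8 lines: wsqlk wkwz bjtm fjre qcxg uug xttti gjsj
Final line 1: wsqlk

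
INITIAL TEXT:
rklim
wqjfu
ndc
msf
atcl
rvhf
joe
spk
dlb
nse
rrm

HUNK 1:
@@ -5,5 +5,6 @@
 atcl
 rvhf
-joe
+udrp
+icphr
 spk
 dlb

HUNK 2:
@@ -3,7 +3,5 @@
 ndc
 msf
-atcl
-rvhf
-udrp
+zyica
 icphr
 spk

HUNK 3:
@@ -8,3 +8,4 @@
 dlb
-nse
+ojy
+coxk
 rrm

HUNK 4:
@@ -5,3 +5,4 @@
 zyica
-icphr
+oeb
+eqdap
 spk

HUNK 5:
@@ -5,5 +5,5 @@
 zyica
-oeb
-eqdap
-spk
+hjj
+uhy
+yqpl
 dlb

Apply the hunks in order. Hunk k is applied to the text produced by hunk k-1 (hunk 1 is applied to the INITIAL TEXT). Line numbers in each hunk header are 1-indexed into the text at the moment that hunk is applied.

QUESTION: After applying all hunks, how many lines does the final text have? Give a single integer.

Answer: 12

Derivation:
Hunk 1: at line 5 remove [joe] add [udrp,icphr] -> 12 lines: rklim wqjfu ndc msf atcl rvhf udrp icphr spk dlb nse rrm
Hunk 2: at line 3 remove [atcl,rvhf,udrp] add [zyica] -> 10 lines: rklim wqjfu ndc msf zyica icphr spk dlb nse rrm
Hunk 3: at line 8 remove [nse] add [ojy,coxk] -> 11 lines: rklim wqjfu ndc msf zyica icphr spk dlb ojy coxk rrm
Hunk 4: at line 5 remove [icphr] add [oeb,eqdap] -> 12 lines: rklim wqjfu ndc msf zyica oeb eqdap spk dlb ojy coxk rrm
Hunk 5: at line 5 remove [oeb,eqdap,spk] add [hjj,uhy,yqpl] -> 12 lines: rklim wqjfu ndc msf zyica hjj uhy yqpl dlb ojy coxk rrm
Final line count: 12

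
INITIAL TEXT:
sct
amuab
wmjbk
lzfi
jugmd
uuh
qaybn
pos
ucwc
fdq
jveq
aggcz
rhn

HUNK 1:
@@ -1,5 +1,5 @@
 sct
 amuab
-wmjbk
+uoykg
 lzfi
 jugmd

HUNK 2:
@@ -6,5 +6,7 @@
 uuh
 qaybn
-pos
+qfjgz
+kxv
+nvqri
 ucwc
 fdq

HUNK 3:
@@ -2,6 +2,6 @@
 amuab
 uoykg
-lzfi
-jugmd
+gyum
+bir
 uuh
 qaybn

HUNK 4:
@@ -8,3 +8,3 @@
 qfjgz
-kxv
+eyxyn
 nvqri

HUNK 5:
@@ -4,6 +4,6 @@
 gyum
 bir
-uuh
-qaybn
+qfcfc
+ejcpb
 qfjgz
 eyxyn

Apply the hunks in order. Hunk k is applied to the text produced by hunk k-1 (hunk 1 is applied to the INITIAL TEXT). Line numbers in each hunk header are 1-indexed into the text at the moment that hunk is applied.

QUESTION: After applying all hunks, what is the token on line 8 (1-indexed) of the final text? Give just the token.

Answer: qfjgz

Derivation:
Hunk 1: at line 1 remove [wmjbk] add [uoykg] -> 13 lines: sct amuab uoykg lzfi jugmd uuh qaybn pos ucwc fdq jveq aggcz rhn
Hunk 2: at line 6 remove [pos] add [qfjgz,kxv,nvqri] -> 15 lines: sct amuab uoykg lzfi jugmd uuh qaybn qfjgz kxv nvqri ucwc fdq jveq aggcz rhn
Hunk 3: at line 2 remove [lzfi,jugmd] add [gyum,bir] -> 15 lines: sct amuab uoykg gyum bir uuh qaybn qfjgz kxv nvqri ucwc fdq jveq aggcz rhn
Hunk 4: at line 8 remove [kxv] add [eyxyn] -> 15 lines: sct amuab uoykg gyum bir uuh qaybn qfjgz eyxyn nvqri ucwc fdq jveq aggcz rhn
Hunk 5: at line 4 remove [uuh,qaybn] add [qfcfc,ejcpb] -> 15 lines: sct amuab uoykg gyum bir qfcfc ejcpb qfjgz eyxyn nvqri ucwc fdq jveq aggcz rhn
Final line 8: qfjgz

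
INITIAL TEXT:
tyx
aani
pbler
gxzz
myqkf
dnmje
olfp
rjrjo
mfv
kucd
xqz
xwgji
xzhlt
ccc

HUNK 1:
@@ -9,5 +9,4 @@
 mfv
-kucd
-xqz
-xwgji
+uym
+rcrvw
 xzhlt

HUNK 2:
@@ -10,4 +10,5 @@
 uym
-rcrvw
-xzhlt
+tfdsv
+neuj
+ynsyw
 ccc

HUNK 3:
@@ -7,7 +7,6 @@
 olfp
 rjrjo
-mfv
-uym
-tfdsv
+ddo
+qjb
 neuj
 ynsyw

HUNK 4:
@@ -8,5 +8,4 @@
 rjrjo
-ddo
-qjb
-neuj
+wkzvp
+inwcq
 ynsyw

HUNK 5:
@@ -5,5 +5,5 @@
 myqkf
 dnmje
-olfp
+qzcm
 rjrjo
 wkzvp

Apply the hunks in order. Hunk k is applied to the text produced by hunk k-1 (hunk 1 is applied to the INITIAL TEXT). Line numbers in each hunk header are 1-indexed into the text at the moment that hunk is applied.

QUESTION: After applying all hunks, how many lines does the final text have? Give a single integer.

Answer: 12

Derivation:
Hunk 1: at line 9 remove [kucd,xqz,xwgji] add [uym,rcrvw] -> 13 lines: tyx aani pbler gxzz myqkf dnmje olfp rjrjo mfv uym rcrvw xzhlt ccc
Hunk 2: at line 10 remove [rcrvw,xzhlt] add [tfdsv,neuj,ynsyw] -> 14 lines: tyx aani pbler gxzz myqkf dnmje olfp rjrjo mfv uym tfdsv neuj ynsyw ccc
Hunk 3: at line 7 remove [mfv,uym,tfdsv] add [ddo,qjb] -> 13 lines: tyx aani pbler gxzz myqkf dnmje olfp rjrjo ddo qjb neuj ynsyw ccc
Hunk 4: at line 8 remove [ddo,qjb,neuj] add [wkzvp,inwcq] -> 12 lines: tyx aani pbler gxzz myqkf dnmje olfp rjrjo wkzvp inwcq ynsyw ccc
Hunk 5: at line 5 remove [olfp] add [qzcm] -> 12 lines: tyx aani pbler gxzz myqkf dnmje qzcm rjrjo wkzvp inwcq ynsyw ccc
Final line count: 12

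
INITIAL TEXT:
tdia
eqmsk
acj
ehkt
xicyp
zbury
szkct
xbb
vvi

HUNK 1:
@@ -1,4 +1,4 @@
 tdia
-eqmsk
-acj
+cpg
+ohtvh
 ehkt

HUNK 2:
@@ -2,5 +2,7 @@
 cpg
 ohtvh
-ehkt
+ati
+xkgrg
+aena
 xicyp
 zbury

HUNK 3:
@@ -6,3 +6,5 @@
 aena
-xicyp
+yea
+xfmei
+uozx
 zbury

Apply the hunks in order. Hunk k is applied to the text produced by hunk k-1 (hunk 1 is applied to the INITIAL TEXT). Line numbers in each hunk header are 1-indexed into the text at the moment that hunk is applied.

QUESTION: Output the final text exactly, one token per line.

Hunk 1: at line 1 remove [eqmsk,acj] add [cpg,ohtvh] -> 9 lines: tdia cpg ohtvh ehkt xicyp zbury szkct xbb vvi
Hunk 2: at line 2 remove [ehkt] add [ati,xkgrg,aena] -> 11 lines: tdia cpg ohtvh ati xkgrg aena xicyp zbury szkct xbb vvi
Hunk 3: at line 6 remove [xicyp] add [yea,xfmei,uozx] -> 13 lines: tdia cpg ohtvh ati xkgrg aena yea xfmei uozx zbury szkct xbb vvi

Answer: tdia
cpg
ohtvh
ati
xkgrg
aena
yea
xfmei
uozx
zbury
szkct
xbb
vvi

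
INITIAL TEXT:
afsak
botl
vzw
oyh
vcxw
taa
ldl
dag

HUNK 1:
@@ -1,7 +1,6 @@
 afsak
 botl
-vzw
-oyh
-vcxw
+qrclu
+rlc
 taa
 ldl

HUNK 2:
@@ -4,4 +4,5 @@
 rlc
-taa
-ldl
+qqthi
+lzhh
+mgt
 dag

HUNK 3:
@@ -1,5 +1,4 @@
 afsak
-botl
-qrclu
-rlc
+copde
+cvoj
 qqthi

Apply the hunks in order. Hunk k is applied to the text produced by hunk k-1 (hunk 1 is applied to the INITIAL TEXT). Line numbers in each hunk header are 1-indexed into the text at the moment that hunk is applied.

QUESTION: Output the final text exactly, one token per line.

Hunk 1: at line 1 remove [vzw,oyh,vcxw] add [qrclu,rlc] -> 7 lines: afsak botl qrclu rlc taa ldl dag
Hunk 2: at line 4 remove [taa,ldl] add [qqthi,lzhh,mgt] -> 8 lines: afsak botl qrclu rlc qqthi lzhh mgt dag
Hunk 3: at line 1 remove [botl,qrclu,rlc] add [copde,cvoj] -> 7 lines: afsak copde cvoj qqthi lzhh mgt dag

Answer: afsak
copde
cvoj
qqthi
lzhh
mgt
dag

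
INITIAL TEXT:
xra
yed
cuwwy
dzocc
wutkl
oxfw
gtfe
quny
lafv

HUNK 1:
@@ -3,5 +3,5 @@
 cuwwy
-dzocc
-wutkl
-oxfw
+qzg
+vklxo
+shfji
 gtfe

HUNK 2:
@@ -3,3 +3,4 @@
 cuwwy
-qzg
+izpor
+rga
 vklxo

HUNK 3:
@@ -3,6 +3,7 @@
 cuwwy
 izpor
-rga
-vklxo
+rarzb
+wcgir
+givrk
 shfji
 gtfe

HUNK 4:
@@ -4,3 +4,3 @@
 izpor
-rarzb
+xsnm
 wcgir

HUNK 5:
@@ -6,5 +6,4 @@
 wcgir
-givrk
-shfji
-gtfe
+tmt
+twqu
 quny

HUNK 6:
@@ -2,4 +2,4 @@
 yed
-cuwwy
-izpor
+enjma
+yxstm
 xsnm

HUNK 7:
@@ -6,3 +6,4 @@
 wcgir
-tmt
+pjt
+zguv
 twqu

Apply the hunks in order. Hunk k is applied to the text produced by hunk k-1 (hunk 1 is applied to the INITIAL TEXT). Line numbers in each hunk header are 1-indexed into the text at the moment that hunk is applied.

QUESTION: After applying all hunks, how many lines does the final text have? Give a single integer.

Answer: 11

Derivation:
Hunk 1: at line 3 remove [dzocc,wutkl,oxfw] add [qzg,vklxo,shfji] -> 9 lines: xra yed cuwwy qzg vklxo shfji gtfe quny lafv
Hunk 2: at line 3 remove [qzg] add [izpor,rga] -> 10 lines: xra yed cuwwy izpor rga vklxo shfji gtfe quny lafv
Hunk 3: at line 3 remove [rga,vklxo] add [rarzb,wcgir,givrk] -> 11 lines: xra yed cuwwy izpor rarzb wcgir givrk shfji gtfe quny lafv
Hunk 4: at line 4 remove [rarzb] add [xsnm] -> 11 lines: xra yed cuwwy izpor xsnm wcgir givrk shfji gtfe quny lafv
Hunk 5: at line 6 remove [givrk,shfji,gtfe] add [tmt,twqu] -> 10 lines: xra yed cuwwy izpor xsnm wcgir tmt twqu quny lafv
Hunk 6: at line 2 remove [cuwwy,izpor] add [enjma,yxstm] -> 10 lines: xra yed enjma yxstm xsnm wcgir tmt twqu quny lafv
Hunk 7: at line 6 remove [tmt] add [pjt,zguv] -> 11 lines: xra yed enjma yxstm xsnm wcgir pjt zguv twqu quny lafv
Final line count: 11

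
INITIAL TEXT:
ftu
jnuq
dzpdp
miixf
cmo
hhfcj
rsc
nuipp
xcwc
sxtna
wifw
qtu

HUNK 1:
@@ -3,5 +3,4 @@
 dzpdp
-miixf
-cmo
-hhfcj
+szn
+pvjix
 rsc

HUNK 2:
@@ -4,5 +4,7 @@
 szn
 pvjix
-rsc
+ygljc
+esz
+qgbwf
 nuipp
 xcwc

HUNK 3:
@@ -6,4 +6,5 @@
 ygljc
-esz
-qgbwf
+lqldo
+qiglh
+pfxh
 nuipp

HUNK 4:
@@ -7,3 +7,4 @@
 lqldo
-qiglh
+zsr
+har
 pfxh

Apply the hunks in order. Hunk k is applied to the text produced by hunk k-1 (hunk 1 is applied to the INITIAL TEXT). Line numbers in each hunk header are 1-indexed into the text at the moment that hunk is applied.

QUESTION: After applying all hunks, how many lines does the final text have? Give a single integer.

Hunk 1: at line 3 remove [miixf,cmo,hhfcj] add [szn,pvjix] -> 11 lines: ftu jnuq dzpdp szn pvjix rsc nuipp xcwc sxtna wifw qtu
Hunk 2: at line 4 remove [rsc] add [ygljc,esz,qgbwf] -> 13 lines: ftu jnuq dzpdp szn pvjix ygljc esz qgbwf nuipp xcwc sxtna wifw qtu
Hunk 3: at line 6 remove [esz,qgbwf] add [lqldo,qiglh,pfxh] -> 14 lines: ftu jnuq dzpdp szn pvjix ygljc lqldo qiglh pfxh nuipp xcwc sxtna wifw qtu
Hunk 4: at line 7 remove [qiglh] add [zsr,har] -> 15 lines: ftu jnuq dzpdp szn pvjix ygljc lqldo zsr har pfxh nuipp xcwc sxtna wifw qtu
Final line count: 15

Answer: 15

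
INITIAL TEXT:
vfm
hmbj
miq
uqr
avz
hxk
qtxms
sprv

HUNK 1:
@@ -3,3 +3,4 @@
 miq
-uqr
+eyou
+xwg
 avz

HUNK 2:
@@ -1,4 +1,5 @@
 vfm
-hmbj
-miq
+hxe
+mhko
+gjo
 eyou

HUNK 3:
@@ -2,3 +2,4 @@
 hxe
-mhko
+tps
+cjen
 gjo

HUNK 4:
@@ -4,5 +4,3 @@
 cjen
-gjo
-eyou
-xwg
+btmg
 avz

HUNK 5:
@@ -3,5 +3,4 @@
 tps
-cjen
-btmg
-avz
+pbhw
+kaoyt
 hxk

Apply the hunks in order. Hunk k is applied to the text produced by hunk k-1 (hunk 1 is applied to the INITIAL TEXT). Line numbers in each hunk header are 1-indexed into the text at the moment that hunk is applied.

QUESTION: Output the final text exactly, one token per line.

Hunk 1: at line 3 remove [uqr] add [eyou,xwg] -> 9 lines: vfm hmbj miq eyou xwg avz hxk qtxms sprv
Hunk 2: at line 1 remove [hmbj,miq] add [hxe,mhko,gjo] -> 10 lines: vfm hxe mhko gjo eyou xwg avz hxk qtxms sprv
Hunk 3: at line 2 remove [mhko] add [tps,cjen] -> 11 lines: vfm hxe tps cjen gjo eyou xwg avz hxk qtxms sprv
Hunk 4: at line 4 remove [gjo,eyou,xwg] add [btmg] -> 9 lines: vfm hxe tps cjen btmg avz hxk qtxms sprv
Hunk 5: at line 3 remove [cjen,btmg,avz] add [pbhw,kaoyt] -> 8 lines: vfm hxe tps pbhw kaoyt hxk qtxms sprv

Answer: vfm
hxe
tps
pbhw
kaoyt
hxk
qtxms
sprv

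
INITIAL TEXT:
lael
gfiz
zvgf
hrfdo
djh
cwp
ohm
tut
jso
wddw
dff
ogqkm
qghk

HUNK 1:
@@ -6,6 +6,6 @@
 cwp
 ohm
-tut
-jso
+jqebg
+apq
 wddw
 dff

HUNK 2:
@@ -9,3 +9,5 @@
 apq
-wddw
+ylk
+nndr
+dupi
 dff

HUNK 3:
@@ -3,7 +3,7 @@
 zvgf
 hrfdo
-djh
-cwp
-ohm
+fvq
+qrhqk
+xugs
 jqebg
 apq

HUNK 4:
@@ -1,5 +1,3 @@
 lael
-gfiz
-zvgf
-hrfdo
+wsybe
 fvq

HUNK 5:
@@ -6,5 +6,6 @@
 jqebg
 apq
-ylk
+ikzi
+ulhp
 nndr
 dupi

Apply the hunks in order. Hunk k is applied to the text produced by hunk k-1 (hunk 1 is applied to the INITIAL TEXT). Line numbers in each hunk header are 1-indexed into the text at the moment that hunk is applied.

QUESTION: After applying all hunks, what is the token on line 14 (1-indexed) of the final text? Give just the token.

Hunk 1: at line 6 remove [tut,jso] add [jqebg,apq] -> 13 lines: lael gfiz zvgf hrfdo djh cwp ohm jqebg apq wddw dff ogqkm qghk
Hunk 2: at line 9 remove [wddw] add [ylk,nndr,dupi] -> 15 lines: lael gfiz zvgf hrfdo djh cwp ohm jqebg apq ylk nndr dupi dff ogqkm qghk
Hunk 3: at line 3 remove [djh,cwp,ohm] add [fvq,qrhqk,xugs] -> 15 lines: lael gfiz zvgf hrfdo fvq qrhqk xugs jqebg apq ylk nndr dupi dff ogqkm qghk
Hunk 4: at line 1 remove [gfiz,zvgf,hrfdo] add [wsybe] -> 13 lines: lael wsybe fvq qrhqk xugs jqebg apq ylk nndr dupi dff ogqkm qghk
Hunk 5: at line 6 remove [ylk] add [ikzi,ulhp] -> 14 lines: lael wsybe fvq qrhqk xugs jqebg apq ikzi ulhp nndr dupi dff ogqkm qghk
Final line 14: qghk

Answer: qghk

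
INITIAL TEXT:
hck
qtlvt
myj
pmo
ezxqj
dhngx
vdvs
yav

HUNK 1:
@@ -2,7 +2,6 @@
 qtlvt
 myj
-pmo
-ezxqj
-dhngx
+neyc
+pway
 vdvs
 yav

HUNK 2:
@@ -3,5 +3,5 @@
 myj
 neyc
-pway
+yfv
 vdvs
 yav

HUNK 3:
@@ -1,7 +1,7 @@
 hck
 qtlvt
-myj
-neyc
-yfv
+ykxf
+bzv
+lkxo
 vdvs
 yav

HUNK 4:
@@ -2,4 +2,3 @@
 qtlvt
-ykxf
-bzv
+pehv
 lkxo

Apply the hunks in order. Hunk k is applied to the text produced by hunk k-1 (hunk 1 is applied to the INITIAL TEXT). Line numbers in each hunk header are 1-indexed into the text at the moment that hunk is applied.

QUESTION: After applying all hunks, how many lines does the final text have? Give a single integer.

Answer: 6

Derivation:
Hunk 1: at line 2 remove [pmo,ezxqj,dhngx] add [neyc,pway] -> 7 lines: hck qtlvt myj neyc pway vdvs yav
Hunk 2: at line 3 remove [pway] add [yfv] -> 7 lines: hck qtlvt myj neyc yfv vdvs yav
Hunk 3: at line 1 remove [myj,neyc,yfv] add [ykxf,bzv,lkxo] -> 7 lines: hck qtlvt ykxf bzv lkxo vdvs yav
Hunk 4: at line 2 remove [ykxf,bzv] add [pehv] -> 6 lines: hck qtlvt pehv lkxo vdvs yav
Final line count: 6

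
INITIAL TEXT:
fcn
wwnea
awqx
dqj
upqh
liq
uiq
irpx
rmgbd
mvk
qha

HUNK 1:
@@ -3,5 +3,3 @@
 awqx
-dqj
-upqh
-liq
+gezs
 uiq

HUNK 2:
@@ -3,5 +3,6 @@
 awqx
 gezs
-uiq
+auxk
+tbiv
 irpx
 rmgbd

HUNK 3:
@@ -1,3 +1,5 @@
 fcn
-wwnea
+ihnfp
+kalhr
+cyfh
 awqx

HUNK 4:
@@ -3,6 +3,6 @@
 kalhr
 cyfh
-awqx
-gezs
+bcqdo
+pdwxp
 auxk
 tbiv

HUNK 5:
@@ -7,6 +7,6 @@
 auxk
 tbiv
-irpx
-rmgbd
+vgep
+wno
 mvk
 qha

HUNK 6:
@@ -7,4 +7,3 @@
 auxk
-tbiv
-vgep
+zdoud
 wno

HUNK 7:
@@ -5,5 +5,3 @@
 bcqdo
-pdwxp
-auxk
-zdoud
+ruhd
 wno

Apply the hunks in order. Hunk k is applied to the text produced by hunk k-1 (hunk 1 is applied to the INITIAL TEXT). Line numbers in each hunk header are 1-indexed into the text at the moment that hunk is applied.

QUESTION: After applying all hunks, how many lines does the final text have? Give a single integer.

Answer: 9

Derivation:
Hunk 1: at line 3 remove [dqj,upqh,liq] add [gezs] -> 9 lines: fcn wwnea awqx gezs uiq irpx rmgbd mvk qha
Hunk 2: at line 3 remove [uiq] add [auxk,tbiv] -> 10 lines: fcn wwnea awqx gezs auxk tbiv irpx rmgbd mvk qha
Hunk 3: at line 1 remove [wwnea] add [ihnfp,kalhr,cyfh] -> 12 lines: fcn ihnfp kalhr cyfh awqx gezs auxk tbiv irpx rmgbd mvk qha
Hunk 4: at line 3 remove [awqx,gezs] add [bcqdo,pdwxp] -> 12 lines: fcn ihnfp kalhr cyfh bcqdo pdwxp auxk tbiv irpx rmgbd mvk qha
Hunk 5: at line 7 remove [irpx,rmgbd] add [vgep,wno] -> 12 lines: fcn ihnfp kalhr cyfh bcqdo pdwxp auxk tbiv vgep wno mvk qha
Hunk 6: at line 7 remove [tbiv,vgep] add [zdoud] -> 11 lines: fcn ihnfp kalhr cyfh bcqdo pdwxp auxk zdoud wno mvk qha
Hunk 7: at line 5 remove [pdwxp,auxk,zdoud] add [ruhd] -> 9 lines: fcn ihnfp kalhr cyfh bcqdo ruhd wno mvk qha
Final line count: 9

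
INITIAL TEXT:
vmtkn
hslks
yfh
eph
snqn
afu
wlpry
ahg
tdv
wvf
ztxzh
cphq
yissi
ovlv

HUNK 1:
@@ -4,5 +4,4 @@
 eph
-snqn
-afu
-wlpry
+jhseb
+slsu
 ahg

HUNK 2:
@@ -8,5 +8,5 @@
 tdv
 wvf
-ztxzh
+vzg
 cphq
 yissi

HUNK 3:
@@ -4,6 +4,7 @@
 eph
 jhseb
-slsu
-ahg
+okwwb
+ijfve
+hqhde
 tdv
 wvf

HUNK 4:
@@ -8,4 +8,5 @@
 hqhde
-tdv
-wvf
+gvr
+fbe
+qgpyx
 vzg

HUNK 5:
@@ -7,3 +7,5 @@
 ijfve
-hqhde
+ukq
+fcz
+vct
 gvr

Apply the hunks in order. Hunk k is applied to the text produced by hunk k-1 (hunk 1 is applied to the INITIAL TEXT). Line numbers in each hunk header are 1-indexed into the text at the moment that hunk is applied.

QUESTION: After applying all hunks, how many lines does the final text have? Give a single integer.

Answer: 17

Derivation:
Hunk 1: at line 4 remove [snqn,afu,wlpry] add [jhseb,slsu] -> 13 lines: vmtkn hslks yfh eph jhseb slsu ahg tdv wvf ztxzh cphq yissi ovlv
Hunk 2: at line 8 remove [ztxzh] add [vzg] -> 13 lines: vmtkn hslks yfh eph jhseb slsu ahg tdv wvf vzg cphq yissi ovlv
Hunk 3: at line 4 remove [slsu,ahg] add [okwwb,ijfve,hqhde] -> 14 lines: vmtkn hslks yfh eph jhseb okwwb ijfve hqhde tdv wvf vzg cphq yissi ovlv
Hunk 4: at line 8 remove [tdv,wvf] add [gvr,fbe,qgpyx] -> 15 lines: vmtkn hslks yfh eph jhseb okwwb ijfve hqhde gvr fbe qgpyx vzg cphq yissi ovlv
Hunk 5: at line 7 remove [hqhde] add [ukq,fcz,vct] -> 17 lines: vmtkn hslks yfh eph jhseb okwwb ijfve ukq fcz vct gvr fbe qgpyx vzg cphq yissi ovlv
Final line count: 17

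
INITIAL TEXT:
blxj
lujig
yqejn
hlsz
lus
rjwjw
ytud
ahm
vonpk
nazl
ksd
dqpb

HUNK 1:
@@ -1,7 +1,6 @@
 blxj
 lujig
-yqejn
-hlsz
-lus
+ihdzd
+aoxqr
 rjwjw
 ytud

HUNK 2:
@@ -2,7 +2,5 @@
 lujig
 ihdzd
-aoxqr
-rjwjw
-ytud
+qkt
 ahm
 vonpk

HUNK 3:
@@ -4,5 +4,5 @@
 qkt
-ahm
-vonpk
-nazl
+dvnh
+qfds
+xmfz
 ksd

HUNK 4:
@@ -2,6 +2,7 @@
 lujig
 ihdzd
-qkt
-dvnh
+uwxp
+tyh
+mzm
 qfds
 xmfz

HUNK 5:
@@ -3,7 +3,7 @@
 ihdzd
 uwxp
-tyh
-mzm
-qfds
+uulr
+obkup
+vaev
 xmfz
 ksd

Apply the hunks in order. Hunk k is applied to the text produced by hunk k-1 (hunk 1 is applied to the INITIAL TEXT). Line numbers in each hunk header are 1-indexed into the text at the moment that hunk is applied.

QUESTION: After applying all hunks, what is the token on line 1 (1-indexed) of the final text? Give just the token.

Answer: blxj

Derivation:
Hunk 1: at line 1 remove [yqejn,hlsz,lus] add [ihdzd,aoxqr] -> 11 lines: blxj lujig ihdzd aoxqr rjwjw ytud ahm vonpk nazl ksd dqpb
Hunk 2: at line 2 remove [aoxqr,rjwjw,ytud] add [qkt] -> 9 lines: blxj lujig ihdzd qkt ahm vonpk nazl ksd dqpb
Hunk 3: at line 4 remove [ahm,vonpk,nazl] add [dvnh,qfds,xmfz] -> 9 lines: blxj lujig ihdzd qkt dvnh qfds xmfz ksd dqpb
Hunk 4: at line 2 remove [qkt,dvnh] add [uwxp,tyh,mzm] -> 10 lines: blxj lujig ihdzd uwxp tyh mzm qfds xmfz ksd dqpb
Hunk 5: at line 3 remove [tyh,mzm,qfds] add [uulr,obkup,vaev] -> 10 lines: blxj lujig ihdzd uwxp uulr obkup vaev xmfz ksd dqpb
Final line 1: blxj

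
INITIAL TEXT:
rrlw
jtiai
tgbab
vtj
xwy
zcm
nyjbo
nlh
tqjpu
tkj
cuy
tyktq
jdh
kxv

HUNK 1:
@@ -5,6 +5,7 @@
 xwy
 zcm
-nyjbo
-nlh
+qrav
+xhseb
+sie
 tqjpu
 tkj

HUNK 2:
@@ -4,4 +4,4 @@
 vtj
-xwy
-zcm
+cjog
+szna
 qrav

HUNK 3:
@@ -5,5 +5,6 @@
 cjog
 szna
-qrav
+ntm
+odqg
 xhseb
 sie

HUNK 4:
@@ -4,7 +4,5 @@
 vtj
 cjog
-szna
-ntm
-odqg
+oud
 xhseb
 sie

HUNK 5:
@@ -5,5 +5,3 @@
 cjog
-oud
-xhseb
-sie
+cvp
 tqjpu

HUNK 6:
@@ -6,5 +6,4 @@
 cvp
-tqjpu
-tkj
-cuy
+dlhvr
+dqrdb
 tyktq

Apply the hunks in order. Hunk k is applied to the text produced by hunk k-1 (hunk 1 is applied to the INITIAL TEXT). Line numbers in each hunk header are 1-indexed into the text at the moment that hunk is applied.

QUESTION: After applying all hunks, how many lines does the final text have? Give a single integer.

Hunk 1: at line 5 remove [nyjbo,nlh] add [qrav,xhseb,sie] -> 15 lines: rrlw jtiai tgbab vtj xwy zcm qrav xhseb sie tqjpu tkj cuy tyktq jdh kxv
Hunk 2: at line 4 remove [xwy,zcm] add [cjog,szna] -> 15 lines: rrlw jtiai tgbab vtj cjog szna qrav xhseb sie tqjpu tkj cuy tyktq jdh kxv
Hunk 3: at line 5 remove [qrav] add [ntm,odqg] -> 16 lines: rrlw jtiai tgbab vtj cjog szna ntm odqg xhseb sie tqjpu tkj cuy tyktq jdh kxv
Hunk 4: at line 4 remove [szna,ntm,odqg] add [oud] -> 14 lines: rrlw jtiai tgbab vtj cjog oud xhseb sie tqjpu tkj cuy tyktq jdh kxv
Hunk 5: at line 5 remove [oud,xhseb,sie] add [cvp] -> 12 lines: rrlw jtiai tgbab vtj cjog cvp tqjpu tkj cuy tyktq jdh kxv
Hunk 6: at line 6 remove [tqjpu,tkj,cuy] add [dlhvr,dqrdb] -> 11 lines: rrlw jtiai tgbab vtj cjog cvp dlhvr dqrdb tyktq jdh kxv
Final line count: 11

Answer: 11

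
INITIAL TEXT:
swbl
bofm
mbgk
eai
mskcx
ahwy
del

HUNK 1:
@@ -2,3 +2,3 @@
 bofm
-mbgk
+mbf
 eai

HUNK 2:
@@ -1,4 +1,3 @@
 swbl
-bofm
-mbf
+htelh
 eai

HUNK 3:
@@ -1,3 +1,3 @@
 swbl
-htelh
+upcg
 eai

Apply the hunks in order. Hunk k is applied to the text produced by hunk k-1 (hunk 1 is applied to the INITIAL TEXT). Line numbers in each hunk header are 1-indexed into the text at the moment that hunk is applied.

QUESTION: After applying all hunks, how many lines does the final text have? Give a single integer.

Hunk 1: at line 2 remove [mbgk] add [mbf] -> 7 lines: swbl bofm mbf eai mskcx ahwy del
Hunk 2: at line 1 remove [bofm,mbf] add [htelh] -> 6 lines: swbl htelh eai mskcx ahwy del
Hunk 3: at line 1 remove [htelh] add [upcg] -> 6 lines: swbl upcg eai mskcx ahwy del
Final line count: 6

Answer: 6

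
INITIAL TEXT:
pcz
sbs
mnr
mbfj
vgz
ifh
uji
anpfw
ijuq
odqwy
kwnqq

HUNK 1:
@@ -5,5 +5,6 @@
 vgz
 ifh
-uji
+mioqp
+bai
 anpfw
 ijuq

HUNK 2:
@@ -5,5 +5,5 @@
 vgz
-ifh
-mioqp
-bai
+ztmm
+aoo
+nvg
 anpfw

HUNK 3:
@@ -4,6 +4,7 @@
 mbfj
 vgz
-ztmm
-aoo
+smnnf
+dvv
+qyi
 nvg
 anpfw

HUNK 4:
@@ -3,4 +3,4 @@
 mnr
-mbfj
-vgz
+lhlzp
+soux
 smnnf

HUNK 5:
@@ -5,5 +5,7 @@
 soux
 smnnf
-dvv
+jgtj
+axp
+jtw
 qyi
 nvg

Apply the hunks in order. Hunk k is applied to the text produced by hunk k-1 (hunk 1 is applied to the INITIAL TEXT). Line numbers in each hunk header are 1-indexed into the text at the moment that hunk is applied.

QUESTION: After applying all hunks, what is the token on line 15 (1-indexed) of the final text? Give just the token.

Answer: kwnqq

Derivation:
Hunk 1: at line 5 remove [uji] add [mioqp,bai] -> 12 lines: pcz sbs mnr mbfj vgz ifh mioqp bai anpfw ijuq odqwy kwnqq
Hunk 2: at line 5 remove [ifh,mioqp,bai] add [ztmm,aoo,nvg] -> 12 lines: pcz sbs mnr mbfj vgz ztmm aoo nvg anpfw ijuq odqwy kwnqq
Hunk 3: at line 4 remove [ztmm,aoo] add [smnnf,dvv,qyi] -> 13 lines: pcz sbs mnr mbfj vgz smnnf dvv qyi nvg anpfw ijuq odqwy kwnqq
Hunk 4: at line 3 remove [mbfj,vgz] add [lhlzp,soux] -> 13 lines: pcz sbs mnr lhlzp soux smnnf dvv qyi nvg anpfw ijuq odqwy kwnqq
Hunk 5: at line 5 remove [dvv] add [jgtj,axp,jtw] -> 15 lines: pcz sbs mnr lhlzp soux smnnf jgtj axp jtw qyi nvg anpfw ijuq odqwy kwnqq
Final line 15: kwnqq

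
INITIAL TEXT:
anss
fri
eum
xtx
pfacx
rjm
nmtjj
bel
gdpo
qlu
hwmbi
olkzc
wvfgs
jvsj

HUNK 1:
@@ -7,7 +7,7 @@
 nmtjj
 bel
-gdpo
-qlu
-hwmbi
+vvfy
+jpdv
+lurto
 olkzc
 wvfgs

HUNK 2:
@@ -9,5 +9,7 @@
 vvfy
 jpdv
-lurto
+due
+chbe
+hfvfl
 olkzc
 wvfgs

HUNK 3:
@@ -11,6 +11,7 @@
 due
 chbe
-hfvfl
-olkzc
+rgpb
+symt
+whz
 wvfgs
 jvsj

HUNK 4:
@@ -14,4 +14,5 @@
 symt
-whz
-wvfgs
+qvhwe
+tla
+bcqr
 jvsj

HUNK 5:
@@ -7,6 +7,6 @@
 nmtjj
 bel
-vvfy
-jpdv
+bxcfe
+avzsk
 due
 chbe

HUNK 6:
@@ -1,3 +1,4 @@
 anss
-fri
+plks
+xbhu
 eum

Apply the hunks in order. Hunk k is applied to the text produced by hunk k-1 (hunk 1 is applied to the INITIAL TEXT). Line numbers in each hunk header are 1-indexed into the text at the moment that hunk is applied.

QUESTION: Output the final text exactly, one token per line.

Answer: anss
plks
xbhu
eum
xtx
pfacx
rjm
nmtjj
bel
bxcfe
avzsk
due
chbe
rgpb
symt
qvhwe
tla
bcqr
jvsj

Derivation:
Hunk 1: at line 7 remove [gdpo,qlu,hwmbi] add [vvfy,jpdv,lurto] -> 14 lines: anss fri eum xtx pfacx rjm nmtjj bel vvfy jpdv lurto olkzc wvfgs jvsj
Hunk 2: at line 9 remove [lurto] add [due,chbe,hfvfl] -> 16 lines: anss fri eum xtx pfacx rjm nmtjj bel vvfy jpdv due chbe hfvfl olkzc wvfgs jvsj
Hunk 3: at line 11 remove [hfvfl,olkzc] add [rgpb,symt,whz] -> 17 lines: anss fri eum xtx pfacx rjm nmtjj bel vvfy jpdv due chbe rgpb symt whz wvfgs jvsj
Hunk 4: at line 14 remove [whz,wvfgs] add [qvhwe,tla,bcqr] -> 18 lines: anss fri eum xtx pfacx rjm nmtjj bel vvfy jpdv due chbe rgpb symt qvhwe tla bcqr jvsj
Hunk 5: at line 7 remove [vvfy,jpdv] add [bxcfe,avzsk] -> 18 lines: anss fri eum xtx pfacx rjm nmtjj bel bxcfe avzsk due chbe rgpb symt qvhwe tla bcqr jvsj
Hunk 6: at line 1 remove [fri] add [plks,xbhu] -> 19 lines: anss plks xbhu eum xtx pfacx rjm nmtjj bel bxcfe avzsk due chbe rgpb symt qvhwe tla bcqr jvsj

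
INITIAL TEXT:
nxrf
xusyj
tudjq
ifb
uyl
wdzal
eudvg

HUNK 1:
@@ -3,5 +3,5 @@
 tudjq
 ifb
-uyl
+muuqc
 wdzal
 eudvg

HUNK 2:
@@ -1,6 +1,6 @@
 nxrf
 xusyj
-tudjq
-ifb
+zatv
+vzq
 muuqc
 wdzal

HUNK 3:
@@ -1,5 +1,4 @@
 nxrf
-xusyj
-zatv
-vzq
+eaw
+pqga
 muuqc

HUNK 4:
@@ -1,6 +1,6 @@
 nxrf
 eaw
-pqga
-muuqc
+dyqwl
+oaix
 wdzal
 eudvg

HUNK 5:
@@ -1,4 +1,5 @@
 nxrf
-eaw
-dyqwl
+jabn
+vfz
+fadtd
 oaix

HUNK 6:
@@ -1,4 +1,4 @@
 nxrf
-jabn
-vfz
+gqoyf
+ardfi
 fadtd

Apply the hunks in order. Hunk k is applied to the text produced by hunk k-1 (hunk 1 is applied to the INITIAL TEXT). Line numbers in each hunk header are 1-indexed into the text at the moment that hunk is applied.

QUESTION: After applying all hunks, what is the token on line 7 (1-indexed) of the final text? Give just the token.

Answer: eudvg

Derivation:
Hunk 1: at line 3 remove [uyl] add [muuqc] -> 7 lines: nxrf xusyj tudjq ifb muuqc wdzal eudvg
Hunk 2: at line 1 remove [tudjq,ifb] add [zatv,vzq] -> 7 lines: nxrf xusyj zatv vzq muuqc wdzal eudvg
Hunk 3: at line 1 remove [xusyj,zatv,vzq] add [eaw,pqga] -> 6 lines: nxrf eaw pqga muuqc wdzal eudvg
Hunk 4: at line 1 remove [pqga,muuqc] add [dyqwl,oaix] -> 6 lines: nxrf eaw dyqwl oaix wdzal eudvg
Hunk 5: at line 1 remove [eaw,dyqwl] add [jabn,vfz,fadtd] -> 7 lines: nxrf jabn vfz fadtd oaix wdzal eudvg
Hunk 6: at line 1 remove [jabn,vfz] add [gqoyf,ardfi] -> 7 lines: nxrf gqoyf ardfi fadtd oaix wdzal eudvg
Final line 7: eudvg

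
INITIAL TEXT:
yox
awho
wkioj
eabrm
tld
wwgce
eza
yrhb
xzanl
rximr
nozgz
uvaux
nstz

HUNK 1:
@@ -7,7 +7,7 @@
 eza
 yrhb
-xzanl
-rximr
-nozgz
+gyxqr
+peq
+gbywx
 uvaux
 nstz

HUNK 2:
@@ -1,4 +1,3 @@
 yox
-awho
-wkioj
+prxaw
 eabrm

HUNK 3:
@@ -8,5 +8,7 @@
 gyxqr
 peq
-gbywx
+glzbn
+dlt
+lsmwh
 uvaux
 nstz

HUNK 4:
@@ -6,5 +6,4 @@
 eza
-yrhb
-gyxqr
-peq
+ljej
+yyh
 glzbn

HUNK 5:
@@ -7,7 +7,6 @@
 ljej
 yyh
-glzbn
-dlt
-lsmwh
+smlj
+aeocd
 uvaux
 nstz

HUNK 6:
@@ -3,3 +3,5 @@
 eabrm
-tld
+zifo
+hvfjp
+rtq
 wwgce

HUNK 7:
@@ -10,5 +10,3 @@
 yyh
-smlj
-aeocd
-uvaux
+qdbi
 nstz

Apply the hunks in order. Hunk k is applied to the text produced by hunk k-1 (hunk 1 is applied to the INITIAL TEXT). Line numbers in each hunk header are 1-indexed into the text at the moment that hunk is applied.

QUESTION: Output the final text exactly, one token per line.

Hunk 1: at line 7 remove [xzanl,rximr,nozgz] add [gyxqr,peq,gbywx] -> 13 lines: yox awho wkioj eabrm tld wwgce eza yrhb gyxqr peq gbywx uvaux nstz
Hunk 2: at line 1 remove [awho,wkioj] add [prxaw] -> 12 lines: yox prxaw eabrm tld wwgce eza yrhb gyxqr peq gbywx uvaux nstz
Hunk 3: at line 8 remove [gbywx] add [glzbn,dlt,lsmwh] -> 14 lines: yox prxaw eabrm tld wwgce eza yrhb gyxqr peq glzbn dlt lsmwh uvaux nstz
Hunk 4: at line 6 remove [yrhb,gyxqr,peq] add [ljej,yyh] -> 13 lines: yox prxaw eabrm tld wwgce eza ljej yyh glzbn dlt lsmwh uvaux nstz
Hunk 5: at line 7 remove [glzbn,dlt,lsmwh] add [smlj,aeocd] -> 12 lines: yox prxaw eabrm tld wwgce eza ljej yyh smlj aeocd uvaux nstz
Hunk 6: at line 3 remove [tld] add [zifo,hvfjp,rtq] -> 14 lines: yox prxaw eabrm zifo hvfjp rtq wwgce eza ljej yyh smlj aeocd uvaux nstz
Hunk 7: at line 10 remove [smlj,aeocd,uvaux] add [qdbi] -> 12 lines: yox prxaw eabrm zifo hvfjp rtq wwgce eza ljej yyh qdbi nstz

Answer: yox
prxaw
eabrm
zifo
hvfjp
rtq
wwgce
eza
ljej
yyh
qdbi
nstz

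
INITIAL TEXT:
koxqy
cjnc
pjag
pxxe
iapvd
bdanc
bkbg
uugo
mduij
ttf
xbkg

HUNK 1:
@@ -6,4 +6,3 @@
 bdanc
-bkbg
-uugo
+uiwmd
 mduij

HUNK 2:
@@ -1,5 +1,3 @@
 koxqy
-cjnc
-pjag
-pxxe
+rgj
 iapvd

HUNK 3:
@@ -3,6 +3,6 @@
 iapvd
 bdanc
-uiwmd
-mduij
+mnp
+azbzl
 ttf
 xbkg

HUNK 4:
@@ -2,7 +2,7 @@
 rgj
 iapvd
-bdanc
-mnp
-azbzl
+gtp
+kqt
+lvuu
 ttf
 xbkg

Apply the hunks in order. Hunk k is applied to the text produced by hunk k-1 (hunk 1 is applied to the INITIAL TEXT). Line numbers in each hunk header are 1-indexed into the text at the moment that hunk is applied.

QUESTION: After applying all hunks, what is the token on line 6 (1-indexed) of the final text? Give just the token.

Hunk 1: at line 6 remove [bkbg,uugo] add [uiwmd] -> 10 lines: koxqy cjnc pjag pxxe iapvd bdanc uiwmd mduij ttf xbkg
Hunk 2: at line 1 remove [cjnc,pjag,pxxe] add [rgj] -> 8 lines: koxqy rgj iapvd bdanc uiwmd mduij ttf xbkg
Hunk 3: at line 3 remove [uiwmd,mduij] add [mnp,azbzl] -> 8 lines: koxqy rgj iapvd bdanc mnp azbzl ttf xbkg
Hunk 4: at line 2 remove [bdanc,mnp,azbzl] add [gtp,kqt,lvuu] -> 8 lines: koxqy rgj iapvd gtp kqt lvuu ttf xbkg
Final line 6: lvuu

Answer: lvuu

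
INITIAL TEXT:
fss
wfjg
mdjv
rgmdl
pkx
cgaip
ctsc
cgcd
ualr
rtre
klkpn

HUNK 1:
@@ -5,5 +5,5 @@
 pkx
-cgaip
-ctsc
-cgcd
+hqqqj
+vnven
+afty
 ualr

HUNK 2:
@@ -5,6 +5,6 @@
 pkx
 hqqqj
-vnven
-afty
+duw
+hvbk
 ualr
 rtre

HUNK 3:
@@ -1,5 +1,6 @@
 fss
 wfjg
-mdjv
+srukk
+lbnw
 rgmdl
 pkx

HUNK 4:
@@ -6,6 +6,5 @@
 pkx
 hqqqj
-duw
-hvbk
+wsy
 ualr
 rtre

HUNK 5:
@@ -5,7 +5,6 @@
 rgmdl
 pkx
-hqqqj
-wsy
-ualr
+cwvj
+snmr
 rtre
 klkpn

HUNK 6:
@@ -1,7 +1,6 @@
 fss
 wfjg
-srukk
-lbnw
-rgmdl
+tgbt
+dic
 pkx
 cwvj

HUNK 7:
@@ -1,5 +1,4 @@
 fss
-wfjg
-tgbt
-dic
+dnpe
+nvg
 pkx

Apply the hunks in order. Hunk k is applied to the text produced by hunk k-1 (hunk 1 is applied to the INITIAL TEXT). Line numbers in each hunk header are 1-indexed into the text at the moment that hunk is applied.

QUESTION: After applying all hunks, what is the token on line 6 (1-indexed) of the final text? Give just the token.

Hunk 1: at line 5 remove [cgaip,ctsc,cgcd] add [hqqqj,vnven,afty] -> 11 lines: fss wfjg mdjv rgmdl pkx hqqqj vnven afty ualr rtre klkpn
Hunk 2: at line 5 remove [vnven,afty] add [duw,hvbk] -> 11 lines: fss wfjg mdjv rgmdl pkx hqqqj duw hvbk ualr rtre klkpn
Hunk 3: at line 1 remove [mdjv] add [srukk,lbnw] -> 12 lines: fss wfjg srukk lbnw rgmdl pkx hqqqj duw hvbk ualr rtre klkpn
Hunk 4: at line 6 remove [duw,hvbk] add [wsy] -> 11 lines: fss wfjg srukk lbnw rgmdl pkx hqqqj wsy ualr rtre klkpn
Hunk 5: at line 5 remove [hqqqj,wsy,ualr] add [cwvj,snmr] -> 10 lines: fss wfjg srukk lbnw rgmdl pkx cwvj snmr rtre klkpn
Hunk 6: at line 1 remove [srukk,lbnw,rgmdl] add [tgbt,dic] -> 9 lines: fss wfjg tgbt dic pkx cwvj snmr rtre klkpn
Hunk 7: at line 1 remove [wfjg,tgbt,dic] add [dnpe,nvg] -> 8 lines: fss dnpe nvg pkx cwvj snmr rtre klkpn
Final line 6: snmr

Answer: snmr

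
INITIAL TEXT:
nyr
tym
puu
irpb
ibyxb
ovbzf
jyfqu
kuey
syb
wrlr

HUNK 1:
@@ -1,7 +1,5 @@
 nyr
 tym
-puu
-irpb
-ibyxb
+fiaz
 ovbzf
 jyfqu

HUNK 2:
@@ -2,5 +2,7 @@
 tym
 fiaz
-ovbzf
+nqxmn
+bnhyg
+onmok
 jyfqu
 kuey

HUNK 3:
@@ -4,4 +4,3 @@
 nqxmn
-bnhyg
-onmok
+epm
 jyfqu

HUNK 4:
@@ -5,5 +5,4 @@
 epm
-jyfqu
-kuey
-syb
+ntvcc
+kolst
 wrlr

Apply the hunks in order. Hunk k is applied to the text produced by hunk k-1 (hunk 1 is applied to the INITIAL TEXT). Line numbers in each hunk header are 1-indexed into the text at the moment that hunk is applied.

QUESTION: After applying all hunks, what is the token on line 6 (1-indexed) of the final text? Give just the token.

Answer: ntvcc

Derivation:
Hunk 1: at line 1 remove [puu,irpb,ibyxb] add [fiaz] -> 8 lines: nyr tym fiaz ovbzf jyfqu kuey syb wrlr
Hunk 2: at line 2 remove [ovbzf] add [nqxmn,bnhyg,onmok] -> 10 lines: nyr tym fiaz nqxmn bnhyg onmok jyfqu kuey syb wrlr
Hunk 3: at line 4 remove [bnhyg,onmok] add [epm] -> 9 lines: nyr tym fiaz nqxmn epm jyfqu kuey syb wrlr
Hunk 4: at line 5 remove [jyfqu,kuey,syb] add [ntvcc,kolst] -> 8 lines: nyr tym fiaz nqxmn epm ntvcc kolst wrlr
Final line 6: ntvcc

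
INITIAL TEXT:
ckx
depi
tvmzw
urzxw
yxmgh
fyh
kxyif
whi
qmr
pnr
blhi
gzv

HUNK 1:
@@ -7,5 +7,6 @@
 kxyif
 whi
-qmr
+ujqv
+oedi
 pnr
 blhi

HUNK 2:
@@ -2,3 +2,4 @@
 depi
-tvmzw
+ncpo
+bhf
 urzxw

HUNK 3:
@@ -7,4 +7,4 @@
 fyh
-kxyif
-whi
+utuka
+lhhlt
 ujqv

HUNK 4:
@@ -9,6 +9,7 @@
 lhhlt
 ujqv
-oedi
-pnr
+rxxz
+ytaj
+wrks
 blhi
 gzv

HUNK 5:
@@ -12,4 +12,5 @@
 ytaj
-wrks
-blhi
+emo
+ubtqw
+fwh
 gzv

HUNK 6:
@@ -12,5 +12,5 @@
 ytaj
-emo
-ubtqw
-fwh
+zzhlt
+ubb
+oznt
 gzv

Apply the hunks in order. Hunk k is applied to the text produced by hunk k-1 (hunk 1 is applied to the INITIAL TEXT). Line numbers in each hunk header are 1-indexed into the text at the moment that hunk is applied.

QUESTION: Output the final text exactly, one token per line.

Hunk 1: at line 7 remove [qmr] add [ujqv,oedi] -> 13 lines: ckx depi tvmzw urzxw yxmgh fyh kxyif whi ujqv oedi pnr blhi gzv
Hunk 2: at line 2 remove [tvmzw] add [ncpo,bhf] -> 14 lines: ckx depi ncpo bhf urzxw yxmgh fyh kxyif whi ujqv oedi pnr blhi gzv
Hunk 3: at line 7 remove [kxyif,whi] add [utuka,lhhlt] -> 14 lines: ckx depi ncpo bhf urzxw yxmgh fyh utuka lhhlt ujqv oedi pnr blhi gzv
Hunk 4: at line 9 remove [oedi,pnr] add [rxxz,ytaj,wrks] -> 15 lines: ckx depi ncpo bhf urzxw yxmgh fyh utuka lhhlt ujqv rxxz ytaj wrks blhi gzv
Hunk 5: at line 12 remove [wrks,blhi] add [emo,ubtqw,fwh] -> 16 lines: ckx depi ncpo bhf urzxw yxmgh fyh utuka lhhlt ujqv rxxz ytaj emo ubtqw fwh gzv
Hunk 6: at line 12 remove [emo,ubtqw,fwh] add [zzhlt,ubb,oznt] -> 16 lines: ckx depi ncpo bhf urzxw yxmgh fyh utuka lhhlt ujqv rxxz ytaj zzhlt ubb oznt gzv

Answer: ckx
depi
ncpo
bhf
urzxw
yxmgh
fyh
utuka
lhhlt
ujqv
rxxz
ytaj
zzhlt
ubb
oznt
gzv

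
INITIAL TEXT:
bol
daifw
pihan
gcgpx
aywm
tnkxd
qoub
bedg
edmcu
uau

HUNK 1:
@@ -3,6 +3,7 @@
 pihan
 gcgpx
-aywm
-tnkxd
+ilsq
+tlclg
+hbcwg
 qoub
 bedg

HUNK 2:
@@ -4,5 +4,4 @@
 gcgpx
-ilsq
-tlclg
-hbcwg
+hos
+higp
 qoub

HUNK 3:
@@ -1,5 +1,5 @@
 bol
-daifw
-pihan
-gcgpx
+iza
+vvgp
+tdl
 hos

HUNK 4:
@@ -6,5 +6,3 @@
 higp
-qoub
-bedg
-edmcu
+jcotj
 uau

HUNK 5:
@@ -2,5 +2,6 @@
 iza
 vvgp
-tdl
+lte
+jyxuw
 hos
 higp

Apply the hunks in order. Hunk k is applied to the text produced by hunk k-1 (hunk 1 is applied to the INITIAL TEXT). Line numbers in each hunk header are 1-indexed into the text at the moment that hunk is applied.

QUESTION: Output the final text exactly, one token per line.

Answer: bol
iza
vvgp
lte
jyxuw
hos
higp
jcotj
uau

Derivation:
Hunk 1: at line 3 remove [aywm,tnkxd] add [ilsq,tlclg,hbcwg] -> 11 lines: bol daifw pihan gcgpx ilsq tlclg hbcwg qoub bedg edmcu uau
Hunk 2: at line 4 remove [ilsq,tlclg,hbcwg] add [hos,higp] -> 10 lines: bol daifw pihan gcgpx hos higp qoub bedg edmcu uau
Hunk 3: at line 1 remove [daifw,pihan,gcgpx] add [iza,vvgp,tdl] -> 10 lines: bol iza vvgp tdl hos higp qoub bedg edmcu uau
Hunk 4: at line 6 remove [qoub,bedg,edmcu] add [jcotj] -> 8 lines: bol iza vvgp tdl hos higp jcotj uau
Hunk 5: at line 2 remove [tdl] add [lte,jyxuw] -> 9 lines: bol iza vvgp lte jyxuw hos higp jcotj uau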